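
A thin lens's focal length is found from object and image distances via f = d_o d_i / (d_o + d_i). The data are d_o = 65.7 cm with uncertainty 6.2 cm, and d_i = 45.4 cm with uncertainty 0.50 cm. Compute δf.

∂f/∂d_o = (d_i/(d_o+d_i))² = 0.167;  ∂f/∂d_i = (d_o/(d_o+d_i))² = 0.350
δf = √((∂f/∂d_o · δd_o)² + (∂f/∂d_i · δd_i)²) = √(1.07 + 0.0306) = 1.05 cm

1.05 cm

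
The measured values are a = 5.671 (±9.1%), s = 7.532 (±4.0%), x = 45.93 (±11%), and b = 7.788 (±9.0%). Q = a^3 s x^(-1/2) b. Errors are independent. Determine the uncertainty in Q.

466

Q is a product of powers, so relative uncertainties combine in quadrature:
  (3·δa/a)² = (3×0.0910)² = 0.0745;  (1·δs/s)² = (1×0.0400)² = 0.00160;  (−½·δx/x)² = (-0.5×0.110)² = 0.00302;  (1·δb/b)² = (1×0.0900)² = 0.00810
δQ/Q = √(0.0873) = 0.295
Q = 1579, so δQ = 0.295 × 1579 = 466.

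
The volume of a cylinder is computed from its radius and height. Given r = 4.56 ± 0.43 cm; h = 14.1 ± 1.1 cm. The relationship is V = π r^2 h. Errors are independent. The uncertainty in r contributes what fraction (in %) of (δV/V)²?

85.4%

(δV/V)² = (2·δr/r)² + (1·δh/h)²
  r term: (2×0.0943)² = 0.0356
  h term: (1×0.0780)² = 0.00609
Total = 0.0417. Share from r = 0.0356/0.0417 = 0.854.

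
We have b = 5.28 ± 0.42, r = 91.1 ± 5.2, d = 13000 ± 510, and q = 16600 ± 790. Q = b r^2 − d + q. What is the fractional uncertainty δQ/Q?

Let p = b·r^2 = 43800. δp/p = √((1·δb/b)² + (2·δr/r)²) = √(0.00633 + 0.0130) = 0.139, so δp = 6100.
Q = p − d + q: δQ = √(δp² + δd² + δq²) = √(3.72e+07 + 2.6e+05 + 6.24e+05) = 6170
Q = 47400, so δQ/Q = 6170/47400 = 0.130.

0.130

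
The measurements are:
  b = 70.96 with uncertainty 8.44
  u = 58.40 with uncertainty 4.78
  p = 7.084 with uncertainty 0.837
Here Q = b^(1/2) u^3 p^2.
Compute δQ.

Each factor contributes (exponent × relative error)² to (δQ/Q)²:
  (½·δb/b)² = (0.5×0.119)² = 0.00354;  (3·δu/u)² = (3×0.0818)² = 0.0603;  (2·δp/p)² = (2×0.118)² = 0.0558
δQ/Q = √(0.120) = 0.346
Q = 8.42e+07, so δQ = 0.346 × 8.42e+07 = 2.91e+07.

2.91e+07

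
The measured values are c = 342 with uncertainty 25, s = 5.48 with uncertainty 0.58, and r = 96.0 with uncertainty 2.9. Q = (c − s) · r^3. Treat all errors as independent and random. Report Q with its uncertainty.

Let u = c − s = 337. δu = √(δc² + δs²) = √(625 + 0.336) = 25.0, so δu/u = 0.0743.
Q is then a monomial in u, r:
δQ/Q = √((δu/u)² + (3·δr/r)²) = √(0.00552 + 0.00821) = 0.117
Q = 2.98e+08, so δQ = 0.117 × 2.98e+08 = 3.49e+07.

(2.98 ± 0.349) × 10^8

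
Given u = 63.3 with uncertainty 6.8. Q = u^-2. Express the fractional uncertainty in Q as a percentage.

Q ∝ u^-2, so δQ/Q = |-2| · δu/u = 2 × 0.107 = 0.215.

21.5%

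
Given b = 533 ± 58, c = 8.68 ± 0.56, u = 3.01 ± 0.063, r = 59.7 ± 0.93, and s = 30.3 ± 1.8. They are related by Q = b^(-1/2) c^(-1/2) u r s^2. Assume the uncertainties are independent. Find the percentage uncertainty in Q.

13.7%

For a monomial Q ∝ b^(-1/2), c^(-1/2), u, r, s^2, fractional errors add in quadrature:
  (−½·δb/b)² = (-0.5×0.109)² = 0.00296;  (−½·δc/c)² = (-0.5×0.0645)² = 0.00104;  (1·δu/u)² = (1×0.0209)² = 0.000438;  (1·δr/r)² = (1×0.0156)² = 0.000243;  (2·δs/s)² = (2×0.0594)² = 0.0141
δQ/Q = √(0.0188) = 0.137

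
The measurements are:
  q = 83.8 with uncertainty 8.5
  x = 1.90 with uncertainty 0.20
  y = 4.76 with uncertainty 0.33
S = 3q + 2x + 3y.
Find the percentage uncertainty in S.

Absolute uncertainties add in quadrature for a linear combination:
  (3·δq)² = 650;  (2·δx)² = 0.160;  (3·δy)² = 0.980
δS = √(651) = 25.5
S = 269, so δS/S = 25.5/269 = 0.0947.

9.47%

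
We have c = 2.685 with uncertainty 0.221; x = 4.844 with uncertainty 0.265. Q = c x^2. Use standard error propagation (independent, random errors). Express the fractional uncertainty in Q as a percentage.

13.7%

Q is a product of powers, so relative uncertainties combine in quadrature:
  (1·δc/c)² = (1×0.0823)² = 0.00677;  (2·δx/x)² = (2×0.0547)² = 0.0120
δQ/Q = √(0.0187) = 0.137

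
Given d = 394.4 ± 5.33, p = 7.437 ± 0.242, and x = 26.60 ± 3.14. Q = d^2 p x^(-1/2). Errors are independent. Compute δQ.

16300

Each factor contributes (exponent × relative error)² to (δQ/Q)²:
  (2·δd/d)² = (2×0.0135)² = 0.000731;  (1·δp/p)² = (1×0.0325)² = 0.00106;  (−½·δx/x)² = (-0.5×0.118)² = 0.00348
δQ/Q = √(0.00527) = 0.0726
Q = 224300, so δQ = 0.0726 × 224300 = 16300.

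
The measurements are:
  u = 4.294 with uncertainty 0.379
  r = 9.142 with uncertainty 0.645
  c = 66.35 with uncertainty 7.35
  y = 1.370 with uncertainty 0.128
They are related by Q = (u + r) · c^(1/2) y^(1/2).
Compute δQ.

11.7

Let w = u + r = 13.44. δw = √(δu² + δr²) = √(0.144 + 0.416) = 0.748, so δw/w = 0.0557.
Q is then a monomial in w, c, y:
δQ/Q = √((δw/w)² + (½·δc/c)² + (½·δy/y)²) = √(0.00310 + 0.00307 + 0.00218) = 0.0914
Q = 128.1, so δQ = 0.0914 × 128.1 = 11.7.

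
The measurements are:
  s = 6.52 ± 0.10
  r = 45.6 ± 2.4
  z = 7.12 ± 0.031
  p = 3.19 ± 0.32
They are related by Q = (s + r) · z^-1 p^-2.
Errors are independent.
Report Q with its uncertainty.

0.719 ± 0.148

Let u = s + r = 52.1. δu = √(δs² + δr²) = √(0.0100 + 5.76) = 2.40, so δu/u = 0.0461.
Q is then a monomial in u, z, p:
δQ/Q = √((δu/u)² + (-1·δz/z)² + (-2·δp/p)²) = √(0.00212 + 1.9e-05 + 0.0403) = 0.206
Q = 0.719, so δQ = 0.206 × 0.719 = 0.148.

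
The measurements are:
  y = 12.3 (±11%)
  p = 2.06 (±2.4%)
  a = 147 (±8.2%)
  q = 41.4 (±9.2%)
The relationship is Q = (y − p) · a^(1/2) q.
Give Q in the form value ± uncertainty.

5140 ± 854

Let u = y − p = 10.2. δu = √(δy² + δp²) = √(1.83 + 0.00244) = 1.35, so δu/u = 0.132.
Q is then a monomial in u, a, q:
δQ/Q = √((δu/u)² + (½·δa/a)² + (1·δq/q)²) = √(0.0175 + 0.00168 + 0.00846) = 0.166
Q = 5140, so δQ = 0.166 × 5140 = 854.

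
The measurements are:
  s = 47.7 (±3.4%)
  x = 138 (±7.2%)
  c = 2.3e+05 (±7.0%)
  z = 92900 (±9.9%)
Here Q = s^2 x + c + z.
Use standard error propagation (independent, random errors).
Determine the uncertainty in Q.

36200

Let p = s^2·x = 3.14e+05. δp/p = √((2·δs/s)² + (1·δx/x)²) = √(0.00462 + 0.00518) = 0.0990, so δp = 31100.
Q = p + c + z: δQ = √(δp² + δc² + δz²) = √(9.67e+08 + 2.59e+08 + 8.46e+07) = 36200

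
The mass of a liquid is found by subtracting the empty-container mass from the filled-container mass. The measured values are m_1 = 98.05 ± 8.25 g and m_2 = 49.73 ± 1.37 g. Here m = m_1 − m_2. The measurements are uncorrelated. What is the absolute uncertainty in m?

Absolute uncertainties add in quadrature for a linear combination:
  (δm_1)² = 68.1;  (δm_2)² = 1.88
δm = √(69.9) = 8.36 g

8.36 g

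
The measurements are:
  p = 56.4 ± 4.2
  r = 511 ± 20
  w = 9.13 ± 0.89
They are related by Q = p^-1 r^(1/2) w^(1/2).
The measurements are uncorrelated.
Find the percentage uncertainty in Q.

Each factor contributes (exponent × relative error)² to (δQ/Q)²:
  (-1·δp/p)² = (-1×0.0745)² = 0.00555;  (½·δr/r)² = (0.5×0.0391)² = 0.000383;  (½·δw/w)² = (0.5×0.0975)² = 0.00238
δQ/Q = √(0.00830) = 0.0911

9.11%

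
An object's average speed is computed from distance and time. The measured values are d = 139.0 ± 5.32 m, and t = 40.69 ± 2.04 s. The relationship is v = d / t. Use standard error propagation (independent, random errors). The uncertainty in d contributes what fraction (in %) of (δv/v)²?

36.8%

(δv/v)² = (1·δd/d)² + (-1·δt/t)²
  d term: (1×0.0383)² = 0.00146
  t term: (-1×0.0501)² = 0.00251
Total = 0.00398. Share from d = 0.00146/0.00398 = 0.368.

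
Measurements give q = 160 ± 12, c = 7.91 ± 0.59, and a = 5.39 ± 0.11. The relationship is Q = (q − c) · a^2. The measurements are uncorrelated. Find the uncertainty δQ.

Let u = q − c = 152. δu = √(δq² + δc²) = √(144 + 0.348) = 12.0, so δu/u = 0.0790.
Q is then a monomial in u, a:
δQ/Q = √((δu/u)² + (2·δa/a)²) = √(0.00624 + 0.00167) = 0.0889
Q = 4420, so δQ = 0.0889 × 4420 = 393.

393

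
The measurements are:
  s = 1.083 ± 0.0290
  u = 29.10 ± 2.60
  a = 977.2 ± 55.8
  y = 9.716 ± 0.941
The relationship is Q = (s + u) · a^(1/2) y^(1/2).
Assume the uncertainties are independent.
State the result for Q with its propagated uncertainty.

Let w = s + u = 30.18. δw = √(δs² + δu²) = √(0.000841 + 6.76) = 2.60, so δw/w = 0.0861.
Q is then a monomial in w, a, y:
δQ/Q = √((δw/w)² + (½·δa/a)² + (½·δy/y)²) = √(0.00742 + 0.000815 + 0.00235) = 0.103
Q = 2941, so δQ = 0.103 × 2941 = 303.

2941 ± 303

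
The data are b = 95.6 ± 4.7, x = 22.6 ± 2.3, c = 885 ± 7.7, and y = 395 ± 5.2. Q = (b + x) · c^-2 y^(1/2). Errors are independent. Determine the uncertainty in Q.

Let u = b + x = 118. δu = √(δb² + δx²) = √(22.1 + 5.29) = 5.23, so δu/u = 0.0443.
Q is then a monomial in u, c, y:
δQ/Q = √((δu/u)² + (-2·δc/c)² + (½·δy/y)²) = √(0.00196 + 0.000303 + 4.33e-05) = 0.0480
Q = 0.00300, so δQ = 0.0480 × 0.00300 = 0.000144.

0.000144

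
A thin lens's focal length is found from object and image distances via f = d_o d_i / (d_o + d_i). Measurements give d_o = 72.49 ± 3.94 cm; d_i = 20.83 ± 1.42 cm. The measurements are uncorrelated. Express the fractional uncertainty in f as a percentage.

∂f/∂d_o = (d_i/(d_o+d_i))² = 0.0498;  ∂f/∂d_i = (d_o/(d_o+d_i))² = 0.603
δf = √((∂f/∂d_o · δd_o)² + (∂f/∂d_i · δd_i)²) = √(0.0385 + 0.734) = 0.879 cm
f = 16.18 cm, so δf/f = 0.879/16.18 = 0.0543.

5.43%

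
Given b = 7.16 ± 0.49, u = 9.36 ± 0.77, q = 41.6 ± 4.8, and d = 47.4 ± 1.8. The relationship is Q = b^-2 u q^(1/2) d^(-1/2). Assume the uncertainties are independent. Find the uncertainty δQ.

Q is a product of powers, so relative uncertainties combine in quadrature:
  (-2·δb/b)² = (-2×0.0684)² = 0.0187;  (1·δu/u)² = (1×0.0823)² = 0.00677;  (½·δq/q)² = (0.5×0.115)² = 0.00333;  (−½·δd/d)² = (-0.5×0.0380)² = 0.000361
δQ/Q = √(0.0292) = 0.171
Q = 0.171, so δQ = 0.171 × 0.171 = 0.0292.

0.0292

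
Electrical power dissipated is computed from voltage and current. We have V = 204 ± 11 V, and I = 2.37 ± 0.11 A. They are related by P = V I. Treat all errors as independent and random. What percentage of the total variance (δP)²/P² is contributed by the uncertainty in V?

(δP/P)² = (1·δV/V)² + (1·δI/I)²
  V term: (1×0.0539)² = 0.00291
  I term: (1×0.0464)² = 0.00215
Total = 0.00506. Share from V = 0.00291/0.00506 = 0.574.

57.4%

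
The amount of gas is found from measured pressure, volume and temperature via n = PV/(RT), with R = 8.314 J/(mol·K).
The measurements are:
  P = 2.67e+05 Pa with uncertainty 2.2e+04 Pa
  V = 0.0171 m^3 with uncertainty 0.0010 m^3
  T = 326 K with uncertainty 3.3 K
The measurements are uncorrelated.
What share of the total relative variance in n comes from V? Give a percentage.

33.2%

(δn/n)² = (1·δP/P)² + (1·δV/V)² + (-1·δT/T)²
  P term: (1×0.0824)² = 0.00679
  V term: (1×0.0585)² = 0.00342
  T term: (-1×0.0101)² = 0.000102
Total = 0.0103. Share from V = 0.00342/0.0103 = 0.332.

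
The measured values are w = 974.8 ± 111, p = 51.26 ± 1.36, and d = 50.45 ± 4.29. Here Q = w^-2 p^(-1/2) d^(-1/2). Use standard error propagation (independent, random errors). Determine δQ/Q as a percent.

For a monomial Q ∝ w^-2, p^(-1/2), d^(-1/2), fractional errors add in quadrature:
  (-2·δw/w)² = (-2×0.114)² = 0.0519;  (−½·δp/p)² = (-0.5×0.0265)² = 0.000176;  (−½·δd/d)² = (-0.5×0.0850)² = 0.00181
δQ/Q = √(0.0538) = 0.232

23.2%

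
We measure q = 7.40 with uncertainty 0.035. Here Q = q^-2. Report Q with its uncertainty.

For a monomial Q ∝ q^-2, fractional errors add in quadrature:
  (-2·δq/q)² = (-2×0.00473)² = 8.95e-05
δQ/Q = √(8.95e-05) = 0.00946
Q = 0.0183, so δQ = 0.00946 × 0.0183 = 0.000173.

0.0183 ± 0.000173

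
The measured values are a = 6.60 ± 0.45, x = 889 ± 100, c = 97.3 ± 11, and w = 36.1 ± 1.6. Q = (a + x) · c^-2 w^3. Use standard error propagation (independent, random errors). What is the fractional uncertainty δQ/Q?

Let u = a + x = 896. δu = √(δa² + δx²) = √(0.203 + 10000) = 100, so δu/u = 0.112.
Q is then a monomial in u, c, w:
δQ/Q = √((δu/u)² + (-2·δc/c)² + (3·δw/w)²) = √(0.0125 + 0.0511 + 0.0177) = 0.285

0.285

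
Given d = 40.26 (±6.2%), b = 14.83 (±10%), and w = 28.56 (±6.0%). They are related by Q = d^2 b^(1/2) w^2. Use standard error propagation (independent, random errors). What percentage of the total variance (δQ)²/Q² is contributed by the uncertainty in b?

(δQ/Q)² = (2·δd/d)² + (½·δb/b)² + (2·δw/w)²
  d term: (2×0.0620)² = 0.0154
  b term: (0.5×0.100)² = 0.00250
  w term: (2×0.0600)² = 0.0144
Total = 0.0323. Share from b = 0.00250/0.0323 = 0.0775.

7.75%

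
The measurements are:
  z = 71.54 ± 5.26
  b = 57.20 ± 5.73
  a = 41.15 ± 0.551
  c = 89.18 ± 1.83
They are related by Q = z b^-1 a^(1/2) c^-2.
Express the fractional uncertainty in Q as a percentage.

Since Q is a product/quotient, work with relative uncertainties:
  (1·δz/z)² = (1×0.0735)² = 0.00541;  (-1·δb/b)² = (-1×0.100)² = 0.0100;  (½·δa/a)² = (0.5×0.0134)² = 4.48e-05;  (-2·δc/c)² = (-2×0.0205)² = 0.00168
δQ/Q = √(0.0172) = 0.131

13.1%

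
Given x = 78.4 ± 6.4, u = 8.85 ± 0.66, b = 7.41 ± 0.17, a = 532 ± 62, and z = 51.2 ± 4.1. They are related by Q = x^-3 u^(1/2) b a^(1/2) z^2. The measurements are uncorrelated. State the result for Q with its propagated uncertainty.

Each factor contributes (exponent × relative error)² to (δQ/Q)²:
  (-3·δx/x)² = (-3×0.0816)² = 0.0600;  (½·δu/u)² = (0.5×0.0746)² = 0.00139;  (1·δb/b)² = (1×0.0229)² = 0.000526;  (½·δa/a)² = (0.5×0.117)² = 0.00340;  (2·δz/z)² = (2×0.0801)² = 0.0257
δQ/Q = √(0.0909) = 0.302
Q = 2.77, so δQ = 0.302 × 2.77 = 0.834.

2.77 ± 0.834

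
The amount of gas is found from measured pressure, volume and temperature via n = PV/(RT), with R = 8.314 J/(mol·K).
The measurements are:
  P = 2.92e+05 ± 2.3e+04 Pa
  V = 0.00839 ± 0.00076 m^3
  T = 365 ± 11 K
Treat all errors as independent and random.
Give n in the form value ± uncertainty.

Since n is a product/quotient, work with relative uncertainties:
  (1·δP/P)² = (1×0.0788)² = 0.00620;  (1·δV/V)² = (1×0.0906)² = 0.00821;  (-1·δT/T)² = (-1×0.0301)² = 0.000908
δn/n = √(0.0153) = 0.124
n = 0.807 mol, so δn = 0.124 × 0.807 = 0.0999 mol.

0.807 ± 0.0999 mol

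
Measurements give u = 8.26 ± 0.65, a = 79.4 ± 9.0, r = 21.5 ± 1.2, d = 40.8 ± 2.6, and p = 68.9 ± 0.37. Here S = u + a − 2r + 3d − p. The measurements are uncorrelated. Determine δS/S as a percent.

12.4%

For a sum/difference, combine absolute errors in quadrature:
  (δu)² = 0.423;  (δa)² = 81.0;  (2·δr)² = 5.76;  (3·δd)² = 60.8;  (δp)² = 0.137
δS = √(148) = 12.2
S = 98.2, so δS/S = 12.2/98.2 = 0.124.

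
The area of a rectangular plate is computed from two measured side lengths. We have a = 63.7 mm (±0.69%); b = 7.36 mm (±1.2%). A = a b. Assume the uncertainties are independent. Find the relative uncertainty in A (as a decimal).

A is a product of powers, so relative uncertainties combine in quadrature:
  (1·δa/a)² = (1×0.00690)² = 4.76e-05;  (1·δb/b)² = (1×0.0120)² = 0.000144
δA/A = √(0.000192) = 0.0138

0.0138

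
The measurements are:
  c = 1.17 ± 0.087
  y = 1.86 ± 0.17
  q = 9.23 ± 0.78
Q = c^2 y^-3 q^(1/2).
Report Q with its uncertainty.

Relative error in a monomial: (δQ/Q)² = Σ (nᵢ · δxᵢ/xᵢ)².
  (2·δc/c)² = (2×0.0744)² = 0.0221;  (-3·δy/y)² = (-3×0.0914)² = 0.0752;  (½·δq/q)² = (0.5×0.0845)² = 0.00179
δQ/Q = √(0.0991) = 0.315
Q = 0.646, so δQ = 0.315 × 0.646 = 0.203.

0.646 ± 0.203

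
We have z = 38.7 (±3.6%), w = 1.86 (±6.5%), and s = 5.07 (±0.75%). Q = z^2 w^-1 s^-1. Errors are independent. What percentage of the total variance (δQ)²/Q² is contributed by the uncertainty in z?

54.8%

(δQ/Q)² = (2·δz/z)² + (-1·δw/w)² + (-1·δs/s)²
  z term: (2×0.0360)² = 0.00518
  w term: (-1×0.0650)² = 0.00423
  s term: (-1×0.00750)² = 5.63e-05
Total = 0.00947. Share from z = 0.00518/0.00947 = 0.548.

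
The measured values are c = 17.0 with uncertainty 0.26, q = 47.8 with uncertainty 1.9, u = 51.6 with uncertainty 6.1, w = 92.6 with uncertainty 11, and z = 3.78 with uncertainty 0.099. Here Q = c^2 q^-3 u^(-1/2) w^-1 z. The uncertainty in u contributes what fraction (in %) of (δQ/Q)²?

10.4%

(δQ/Q)² = (2·δc/c)² + (-3·δq/q)² + (−½·δu/u)² + (-1·δw/w)² + (1·δz/z)²
  c term: (2×0.0153)² = 0.000936
  q term: (-3×0.0397)² = 0.0142
  u term: (-0.5×0.118)² = 0.00349
  w term: (-1×0.119)² = 0.0141
  z term: (1×0.0262)² = 0.000686
Total = 0.0334. Share from u = 0.00349/0.0334 = 0.104.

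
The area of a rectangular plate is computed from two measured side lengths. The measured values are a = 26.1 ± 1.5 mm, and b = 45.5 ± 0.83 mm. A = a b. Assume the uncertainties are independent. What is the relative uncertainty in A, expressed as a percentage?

6.03%

For a monomial A ∝ a, b, fractional errors add in quadrature:
  (1·δa/a)² = (1×0.0575)² = 0.00330;  (1·δb/b)² = (1×0.0182)² = 0.000333
δA/A = √(0.00364) = 0.0603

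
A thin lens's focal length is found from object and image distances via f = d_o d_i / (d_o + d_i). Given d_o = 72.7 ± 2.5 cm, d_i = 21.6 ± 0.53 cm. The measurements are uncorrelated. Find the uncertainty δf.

0.341 cm

∂f/∂d_o = (d_i/(d_o+d_i))² = 0.0525;  ∂f/∂d_i = (d_o/(d_o+d_i))² = 0.594
δf = √((∂f/∂d_o · δd_o)² + (∂f/∂d_i · δd_i)²) = √(0.0172 + 0.0992) = 0.341 cm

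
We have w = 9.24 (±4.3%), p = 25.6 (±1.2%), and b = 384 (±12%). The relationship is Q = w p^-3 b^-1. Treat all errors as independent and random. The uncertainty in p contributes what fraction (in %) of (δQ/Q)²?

7.39%

(δQ/Q)² = (1·δw/w)² + (-3·δp/p)² + (-1·δb/b)²
  w term: (1×0.0430)² = 0.00185
  p term: (-3×0.0120)² = 0.00130
  b term: (-1×0.120)² = 0.0144
Total = 0.0175. Share from p = 0.00130/0.0175 = 0.0739.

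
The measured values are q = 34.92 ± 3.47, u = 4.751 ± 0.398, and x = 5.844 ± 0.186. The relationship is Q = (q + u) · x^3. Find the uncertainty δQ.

1030

Let w = q + u = 39.67. δw = √(δq² + δu²) = √(12.0 + 0.158) = 3.49, so δw/w = 0.0880.
Q is then a monomial in w, x:
δQ/Q = √((δw/w)² + (3·δx/x)²) = √(0.00775 + 0.00912) = 0.130
Q = 7918, so δQ = 0.130 × 7918 = 1030.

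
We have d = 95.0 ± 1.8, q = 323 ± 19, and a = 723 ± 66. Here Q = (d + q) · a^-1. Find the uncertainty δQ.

Let u = d + q = 418. δu = √(δd² + δq²) = √(3.24 + 361) = 19.1, so δu/u = 0.0457.
Q is then a monomial in u, a:
δQ/Q = √((δu/u)² + (-1·δa/a)²) = √(0.00208 + 0.00833) = 0.102
Q = 0.578, so δQ = 0.102 × 0.578 = 0.0590.

0.0590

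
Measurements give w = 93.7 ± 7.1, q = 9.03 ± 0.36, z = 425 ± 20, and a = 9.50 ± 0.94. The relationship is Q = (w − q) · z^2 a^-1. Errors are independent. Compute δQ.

2.58e+05

Let u = w − q = 84.7. δu = √(δw² + δq²) = √(50.4 + 0.130) = 7.11, so δu/u = 0.0840.
Q is then a monomial in u, z, a:
δQ/Q = √((δu/u)² + (2·δz/z)² + (-1·δa/a)²) = √(0.00705 + 0.00886 + 0.00979) = 0.160
Q = 1.61e+06, so δQ = 0.160 × 1.61e+06 = 2.58e+05.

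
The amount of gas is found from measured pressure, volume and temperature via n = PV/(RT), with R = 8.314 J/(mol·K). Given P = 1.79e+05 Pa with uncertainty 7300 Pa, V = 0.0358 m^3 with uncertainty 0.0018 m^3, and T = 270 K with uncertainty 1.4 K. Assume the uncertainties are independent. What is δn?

Relative error in a monomial: (δn/n)² = Σ (nᵢ · δxᵢ/xᵢ)².
  (1·δP/P)² = (1×0.0408)² = 0.00166;  (1·δV/V)² = (1×0.0503)² = 0.00253;  (-1·δT/T)² = (-1×0.00519)² = 2.69e-05
δn/n = √(0.00422) = 0.0649
n = 2.85 mol, so δn = 0.0649 × 2.85 = 0.185 mol.

0.185 mol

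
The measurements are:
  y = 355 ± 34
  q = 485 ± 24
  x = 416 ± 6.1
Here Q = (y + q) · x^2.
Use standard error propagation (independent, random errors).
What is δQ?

8.37e+06

Let u = y + q = 840. δu = √(δy² + δq²) = √(1160 + 576) = 41.6, so δu/u = 0.0495.
Q is then a monomial in u, x:
δQ/Q = √((δu/u)² + (2·δx/x)²) = √(0.00245 + 0.000860) = 0.0576
Q = 1.45e+08, so δQ = 0.0576 × 1.45e+08 = 8.37e+06.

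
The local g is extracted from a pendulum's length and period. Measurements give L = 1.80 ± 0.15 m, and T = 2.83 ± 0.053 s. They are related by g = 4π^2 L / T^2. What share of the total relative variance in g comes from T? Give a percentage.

(δg/g)² = (1·δL/L)² + (-2·δT/T)²
  L term: (1×0.0833)² = 0.00694
  T term: (-2×0.0187)² = 0.00140
Total = 0.00835. Share from T = 0.00140/0.00835 = 0.168.

16.8%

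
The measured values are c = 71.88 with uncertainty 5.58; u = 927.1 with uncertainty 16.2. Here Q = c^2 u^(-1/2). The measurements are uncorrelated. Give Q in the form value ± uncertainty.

Each factor contributes (exponent × relative error)² to (δQ/Q)²:
  (2·δc/c)² = (2×0.0776)² = 0.0241;  (−½·δu/u)² = (-0.5×0.0175)² = 7.63e-05
δQ/Q = √(0.0242) = 0.156
Q = 169.7, so δQ = 0.156 × 169.7 = 26.4.

169.7 ± 26.4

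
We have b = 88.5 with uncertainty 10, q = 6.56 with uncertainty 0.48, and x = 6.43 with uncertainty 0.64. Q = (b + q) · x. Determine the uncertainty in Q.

Let u = b + q = 95.1. δu = √(δb² + δq²) = √(100 + 0.230) = 10.0, so δu/u = 0.105.
Q is then a monomial in u, x:
δQ/Q = √((δu/u)² + (1·δx/x)²) = √(0.0111 + 0.00991) = 0.145
Q = 611, so δQ = 0.145 × 611 = 88.6.

88.6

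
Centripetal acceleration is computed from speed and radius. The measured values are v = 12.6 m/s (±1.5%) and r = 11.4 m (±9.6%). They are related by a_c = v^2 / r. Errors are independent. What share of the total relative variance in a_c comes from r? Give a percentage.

91.1%

(δa_c/a_c)² = (2·δv/v)² + (-1·δr/r)²
  v term: (2×0.0150)² = 0.000900
  r term: (-1×0.0960)² = 0.00922
Total = 0.0101. Share from r = 0.00922/0.0101 = 0.911.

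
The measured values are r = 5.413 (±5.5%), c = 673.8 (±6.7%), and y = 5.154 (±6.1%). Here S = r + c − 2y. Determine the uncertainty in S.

Sums and differences: (δS)² = Σ (cᵢ δxᵢ)².
  (δr)² = 0.0886;  (δc)² = 2040;  (2·δy)² = 0.395
δS = √(2040) = 45.1

45.1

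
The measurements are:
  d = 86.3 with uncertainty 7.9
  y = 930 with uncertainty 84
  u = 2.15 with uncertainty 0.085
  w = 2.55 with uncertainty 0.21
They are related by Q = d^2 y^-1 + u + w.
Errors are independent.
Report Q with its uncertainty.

12.7 ± 1.65

Let p = d^2·y^-1 = 8.01. δp/p = √((2·δd/d)² + (-1·δy/y)²) = √(0.0335 + 0.00816) = 0.204, so δp = 1.63.
Q = p + u + w: δQ = √(δp² + δu² + δw²) = √(2.67 + 0.00723 + 0.0441) = 1.65
Q = 12.7.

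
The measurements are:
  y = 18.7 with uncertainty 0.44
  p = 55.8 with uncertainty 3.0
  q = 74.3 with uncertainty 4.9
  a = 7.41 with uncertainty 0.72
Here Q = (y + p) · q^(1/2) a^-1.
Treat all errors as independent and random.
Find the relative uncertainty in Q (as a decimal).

Let u = y + p = 74.5. δu = √(δy² + δp²) = √(0.194 + 9.00) = 3.03, so δu/u = 0.0407.
Q is then a monomial in u, q, a:
δQ/Q = √((δu/u)² + (½·δq/q)² + (-1·δa/a)²) = √(0.00166 + 0.00109 + 0.00944) = 0.110

0.110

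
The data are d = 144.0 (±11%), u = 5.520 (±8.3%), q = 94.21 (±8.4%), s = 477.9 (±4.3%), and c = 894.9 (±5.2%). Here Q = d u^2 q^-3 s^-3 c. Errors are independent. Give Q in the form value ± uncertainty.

Products/powers → add relative errors in quadrature, weighted by exponent:
  (1·δd/d)² = (1×0.110)² = 0.0121;  (2·δu/u)² = (2×0.0830)² = 0.0276;  (-3·δq/q)² = (-3×0.0840)² = 0.0635;  (-3·δs/s)² = (-3×0.0430)² = 0.0166;  (1·δc/c)² = (1×0.0520)² = 0.00270
δQ/Q = √(0.123) = 0.350
Q = 4.302e-08, so δQ = 0.350 × 4.302e-08 = 1.51e-08.

(4.302 ± 1.51) × 10^-8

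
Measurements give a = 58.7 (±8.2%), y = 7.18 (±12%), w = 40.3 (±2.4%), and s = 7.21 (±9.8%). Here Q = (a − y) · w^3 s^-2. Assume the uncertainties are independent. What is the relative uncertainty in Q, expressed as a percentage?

Let u = a − y = 51.5. δu = √(δa² + δy²) = √(23.2 + 0.742) = 4.89, so δu/u = 0.0949.
Q is then a monomial in u, w, s:
δQ/Q = √((δu/u)² + (3·δw/w)² + (-2·δs/s)²) = √(0.00901 + 0.00518 + 0.0384) = 0.229

22.9%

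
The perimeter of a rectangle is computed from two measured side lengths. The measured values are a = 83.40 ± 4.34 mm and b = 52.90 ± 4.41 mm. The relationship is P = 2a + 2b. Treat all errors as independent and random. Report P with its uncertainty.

272.6 ± 12.4 mm

For a sum/difference, combine absolute errors in quadrature:
  (2·δa)² = 75.3;  (2·δb)² = 77.8
δP = √(153) = 12.4 mm
P = 272.6 mm.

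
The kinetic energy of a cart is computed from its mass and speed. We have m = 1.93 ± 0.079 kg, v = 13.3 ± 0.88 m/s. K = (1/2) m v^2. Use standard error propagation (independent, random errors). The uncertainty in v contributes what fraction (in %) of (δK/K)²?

(δK/K)² = (1·δm/m)² + (2·δv/v)²
  m term: (1×0.0409)² = 0.00168
  v term: (2×0.0662)² = 0.0175
Total = 0.0192. Share from v = 0.0175/0.0192 = 0.913.

91.3%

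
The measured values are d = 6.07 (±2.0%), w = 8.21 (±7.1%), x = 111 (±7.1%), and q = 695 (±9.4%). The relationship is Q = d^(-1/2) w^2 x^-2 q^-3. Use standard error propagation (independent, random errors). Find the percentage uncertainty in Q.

Since Q is a product/quotient, work with relative uncertainties:
  (−½·δd/d)² = (-0.5×0.0200)² = 0.000100;  (2·δw/w)² = (2×0.0710)² = 0.0202;  (-2·δx/x)² = (-2×0.0710)² = 0.0202;  (-3·δq/q)² = (-3×0.0940)² = 0.0795
δQ/Q = √(0.120) = 0.346

34.6%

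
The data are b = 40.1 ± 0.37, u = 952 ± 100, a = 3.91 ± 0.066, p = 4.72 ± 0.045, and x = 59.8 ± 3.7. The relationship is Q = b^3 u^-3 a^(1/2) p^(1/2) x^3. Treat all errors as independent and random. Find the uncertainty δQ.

For a monomial Q ∝ b^3, u^-3, a^(1/2), p^(1/2), x^3, fractional errors add in quadrature:
  (3·δb/b)² = (3×0.00923)² = 0.000766;  (-3·δu/u)² = (-3×0.105)² = 0.0993;  (½·δa/a)² = (0.5×0.0169)² = 7.12e-05;  (½·δp/p)² = (0.5×0.00953)² = 2.27e-05;  (3·δx/x)² = (3×0.0619)² = 0.0345
δQ/Q = √(0.135) = 0.367
Q = 68.7, so δQ = 0.367 × 68.7 = 25.2.

25.2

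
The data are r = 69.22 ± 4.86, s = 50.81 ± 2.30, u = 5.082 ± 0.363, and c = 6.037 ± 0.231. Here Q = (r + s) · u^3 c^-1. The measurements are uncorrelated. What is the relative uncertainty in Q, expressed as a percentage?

Let w = r + s = 120.0. δw = √(δr² + δs²) = √(23.6 + 5.29) = 5.38, so δw/w = 0.0448.
Q is then a monomial in w, u, c:
δQ/Q = √((δw/w)² + (3·δu/u)² + (-1·δc/c)²) = √(0.00201 + 0.0459 + 0.00146) = 0.222

22.2%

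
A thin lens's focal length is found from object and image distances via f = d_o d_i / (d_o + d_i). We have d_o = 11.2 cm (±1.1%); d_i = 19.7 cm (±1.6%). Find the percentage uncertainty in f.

∂f/∂d_o = (d_i/(d_o+d_i))² = 0.406;  ∂f/∂d_i = (d_o/(d_o+d_i))² = 0.131
δf = √((∂f/∂d_o · δd_o)² + (∂f/∂d_i · δd_i)²) = √(0.00251 + 0.00171) = 0.0650 cm
f = 7.14 cm, so δf/f = 0.0650/7.14 = 0.00910.

0.910%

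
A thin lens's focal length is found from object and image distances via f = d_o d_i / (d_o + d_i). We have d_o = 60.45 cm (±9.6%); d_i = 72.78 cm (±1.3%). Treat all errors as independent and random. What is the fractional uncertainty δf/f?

0.0528

∂f/∂d_o = (d_i/(d_o+d_i))² = 0.298;  ∂f/∂d_i = (d_o/(d_o+d_i))² = 0.206
δf = √((∂f/∂d_o · δd_o)² + (∂f/∂d_i · δd_i)²) = √(3.00 + 0.0379) = 1.74 cm
f = 33.02 cm, so δf/f = 1.74/33.02 = 0.0528.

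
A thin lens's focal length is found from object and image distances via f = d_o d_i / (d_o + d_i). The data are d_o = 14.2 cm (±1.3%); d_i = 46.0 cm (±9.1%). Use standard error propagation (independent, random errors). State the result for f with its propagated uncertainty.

10.9 ± 0.257 cm

∂f/∂d_o = (d_i/(d_o+d_i))² = 0.584;  ∂f/∂d_i = (d_o/(d_o+d_i))² = 0.0556
δf = √((∂f/∂d_o · δd_o)² + (∂f/∂d_i · δd_i)²) = √(0.0116 + 0.0542) = 0.257 cm
f = 10.9 cm.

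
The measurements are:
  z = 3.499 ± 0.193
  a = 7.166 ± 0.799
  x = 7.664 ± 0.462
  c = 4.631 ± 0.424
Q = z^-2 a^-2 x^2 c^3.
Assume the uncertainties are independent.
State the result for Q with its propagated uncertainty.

For a monomial Q ∝ z^-2, a^-2, x^2, c^3, fractional errors add in quadrature:
  (-2·δz/z)² = (-2×0.0552)² = 0.0122;  (-2·δa/a)² = (-2×0.111)² = 0.0497;  (2·δx/x)² = (2×0.0603)² = 0.0145;  (3·δc/c)² = (3×0.0916)² = 0.0754
δQ/Q = √(0.152) = 0.390
Q = 9.279, so δQ = 0.390 × 9.279 = 3.62.

9.279 ± 3.62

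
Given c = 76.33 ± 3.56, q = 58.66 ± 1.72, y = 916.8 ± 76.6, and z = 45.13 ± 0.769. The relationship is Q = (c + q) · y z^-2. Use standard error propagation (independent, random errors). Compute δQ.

5.76

Let u = c + q = 135.0. δu = √(δc² + δq²) = √(12.7 + 2.96) = 3.95, so δu/u = 0.0293.
Q is then a monomial in u, y, z:
δQ/Q = √((δu/u)² + (1·δy/y)² + (-2·δz/z)²) = √(0.000858 + 0.00698 + 0.00116) = 0.0949
Q = 60.76, so δQ = 0.0949 × 60.76 = 5.76.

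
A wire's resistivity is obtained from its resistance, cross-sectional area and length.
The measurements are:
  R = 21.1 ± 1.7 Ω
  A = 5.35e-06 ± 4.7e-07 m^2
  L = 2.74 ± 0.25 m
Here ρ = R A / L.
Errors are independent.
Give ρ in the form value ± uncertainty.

(4.12 ± 0.618) × 10^-5 Ω·m

Each factor contributes (exponent × relative error)² to (δρ/ρ)²:
  (1·δR/R)² = (1×0.0806)² = 0.00649;  (1·δA/A)² = (1×0.0879)² = 0.00772;  (-1·δL/L)² = (-1×0.0912)² = 0.00832
δρ/ρ = √(0.0225) = 0.150
ρ = 4.12e-05 Ω·m, so δρ = 0.150 × 4.12e-05 = 6.18e-06 Ω·m.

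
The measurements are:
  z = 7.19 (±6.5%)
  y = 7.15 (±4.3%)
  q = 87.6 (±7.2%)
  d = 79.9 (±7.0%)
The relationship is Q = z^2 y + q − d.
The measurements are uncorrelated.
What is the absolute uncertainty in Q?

Let p = z^2·y = 370. δp/p = √((2·δz/z)² + (1·δy/y)²) = √(0.0169 + 0.00185) = 0.137, so δp = 50.6.
Q = p + q − d: δQ = √(δp² + δq² + δd²) = √(2560 + 39.8 + 31.3) = 51.3

51.3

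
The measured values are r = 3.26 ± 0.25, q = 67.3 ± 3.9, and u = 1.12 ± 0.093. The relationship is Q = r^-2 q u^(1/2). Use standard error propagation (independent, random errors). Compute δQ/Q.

0.169

Products/powers → add relative errors in quadrature, weighted by exponent:
  (-2·δr/r)² = (-2×0.0767)² = 0.0235;  (1·δq/q)² = (1×0.0579)² = 0.00336;  (½·δu/u)² = (0.5×0.0830)² = 0.00172
δQ/Q = √(0.0286) = 0.169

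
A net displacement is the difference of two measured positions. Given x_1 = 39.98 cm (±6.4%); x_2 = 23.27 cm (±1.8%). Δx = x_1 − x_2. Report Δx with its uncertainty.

For a sum/difference, combine absolute errors in quadrature:
  (δx_1)² = 6.55;  (δx_2)² = 0.175
δΔx = √(6.72) = 2.59 cm
Δx = 16.71 cm.

16.71 ± 2.59 cm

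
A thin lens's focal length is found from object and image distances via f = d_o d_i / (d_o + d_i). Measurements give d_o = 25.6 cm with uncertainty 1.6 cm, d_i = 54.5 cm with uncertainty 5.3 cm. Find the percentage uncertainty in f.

∂f/∂d_o = (d_i/(d_o+d_i))² = 0.463;  ∂f/∂d_i = (d_o/(d_o+d_i))² = 0.102
δf = √((∂f/∂d_o · δd_o)² + (∂f/∂d_i · δd_i)²) = √(0.549 + 0.293) = 0.917 cm
f = 17.4 cm, so δf/f = 0.917/17.4 = 0.0527.

5.27%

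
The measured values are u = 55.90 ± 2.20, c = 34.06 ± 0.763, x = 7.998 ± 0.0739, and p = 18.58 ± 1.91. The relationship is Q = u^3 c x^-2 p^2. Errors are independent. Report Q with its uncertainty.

Relative error in a monomial: (δQ/Q)² = Σ (nᵢ · δxᵢ/xᵢ)².
  (3·δu/u)² = (3×0.0394)² = 0.0139;  (1·δc/c)² = (1×0.0224)² = 0.000502;  (-2·δx/x)² = (-2×0.00924)² = 0.000341;  (2·δp/p)² = (2×0.103)² = 0.0423
δQ/Q = √(0.0571) = 0.239
Q = 3.211e+07, so δQ = 0.239 × 3.211e+07 = 7.67e+06.

(3.211 ± 0.767) × 10^7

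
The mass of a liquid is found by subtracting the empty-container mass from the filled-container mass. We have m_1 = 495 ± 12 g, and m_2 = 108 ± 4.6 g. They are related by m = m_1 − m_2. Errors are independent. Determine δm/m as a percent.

Sums and differences: (δm)² = Σ (cᵢ δxᵢ)².
  (δm_1)² = 144;  (δm_2)² = 21.2
δm = √(165) = 12.9 g
m = 387 g, so δm/m = 12.9/387 = 0.0332.

3.32%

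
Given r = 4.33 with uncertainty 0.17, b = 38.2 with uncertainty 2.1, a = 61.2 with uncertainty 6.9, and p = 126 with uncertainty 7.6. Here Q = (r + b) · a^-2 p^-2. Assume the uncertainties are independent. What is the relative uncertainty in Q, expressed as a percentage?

Let u = r + b = 42.5. δu = √(δr² + δb²) = √(0.0289 + 4.41) = 2.11, so δu/u = 0.0495.
Q is then a monomial in u, a, p:
δQ/Q = √((δu/u)² + (-2·δa/a)² + (-2·δp/p)²) = √(0.00245 + 0.0508 + 0.0146) = 0.260

26.0%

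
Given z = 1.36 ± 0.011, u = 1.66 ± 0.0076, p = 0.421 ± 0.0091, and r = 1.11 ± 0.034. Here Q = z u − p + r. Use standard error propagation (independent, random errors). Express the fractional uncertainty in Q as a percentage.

1.39%

Let w = z·u = 2.26. δw/w = √((1·δz/z)² + (1·δu/u)²) = √(6.54e-05 + 2.1e-05) = 0.00929, so δw = 0.0210.
Q = w − p + r: δQ = √(δw² + δp² + δr²) = √(0.000440 + 8.28e-05 + 0.00116) = 0.0410
Q = 2.95, so δQ/Q = 0.0410/2.95 = 0.0139.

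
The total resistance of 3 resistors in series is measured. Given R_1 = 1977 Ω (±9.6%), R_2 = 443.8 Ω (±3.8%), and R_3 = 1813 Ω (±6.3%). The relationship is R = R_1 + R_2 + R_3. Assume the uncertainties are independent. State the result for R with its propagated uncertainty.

4234 ± 222 Ω

R is a linear combination, so absolute uncertainties add in quadrature:
  (δR_1)² = 36000;  (δR_2)² = 284;  (δR_3)² = 13000
δR = √(49400) = 222 Ω
R = 4234 Ω.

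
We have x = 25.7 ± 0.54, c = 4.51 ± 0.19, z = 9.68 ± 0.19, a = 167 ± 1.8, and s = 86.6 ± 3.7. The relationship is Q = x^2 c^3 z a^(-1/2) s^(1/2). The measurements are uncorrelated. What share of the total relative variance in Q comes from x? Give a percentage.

(δQ/Q)² = (2·δx/x)² + (3·δc/c)² + (1·δz/z)² + (−½·δa/a)² + (½·δs/s)²
  x term: (2×0.0210)² = 0.00177
  c term: (3×0.0421)² = 0.0160
  z term: (1×0.0196)² = 0.000385
  a term: (-0.5×0.0108)² = 2.9e-05
  s term: (0.5×0.0427)² = 0.000456
Total = 0.0186. Share from x = 0.00177/0.0186 = 0.0949.

9.49%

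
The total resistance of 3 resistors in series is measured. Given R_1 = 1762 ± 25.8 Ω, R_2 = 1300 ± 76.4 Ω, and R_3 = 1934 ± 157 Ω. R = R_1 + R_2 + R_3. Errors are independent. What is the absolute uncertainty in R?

176 Ω

R is a linear combination, so absolute uncertainties add in quadrature:
  (δR_1)² = 666;  (δR_2)² = 5840;  (δR_3)² = 24600
δR = √(31200) = 176 Ω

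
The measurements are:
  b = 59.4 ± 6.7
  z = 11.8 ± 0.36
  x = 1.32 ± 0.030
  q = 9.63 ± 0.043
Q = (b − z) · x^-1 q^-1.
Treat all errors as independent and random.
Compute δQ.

0.535

Let u = b − z = 47.6. δu = √(δb² + δz²) = √(44.9 + 0.130) = 6.71, so δu/u = 0.141.
Q is then a monomial in u, x, q:
δQ/Q = √((δu/u)² + (-1·δx/x)² + (-1·δq/q)²) = √(0.0199 + 0.000517 + 1.99e-05) = 0.143
Q = 3.74, so δQ = 0.143 × 3.74 = 0.535.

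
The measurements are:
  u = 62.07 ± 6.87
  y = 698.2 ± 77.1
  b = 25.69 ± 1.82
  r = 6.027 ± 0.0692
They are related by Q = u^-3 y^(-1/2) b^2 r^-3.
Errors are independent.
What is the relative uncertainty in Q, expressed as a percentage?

36.7%

Products/powers → add relative errors in quadrature, weighted by exponent:
  (-3·δu/u)² = (-3×0.111)² = 0.110;  (−½·δy/y)² = (-0.5×0.110)² = 0.00305;  (2·δb/b)² = (2×0.0708)² = 0.0201;  (-3·δr/r)² = (-3×0.0115)² = 0.00119
δQ/Q = √(0.135) = 0.367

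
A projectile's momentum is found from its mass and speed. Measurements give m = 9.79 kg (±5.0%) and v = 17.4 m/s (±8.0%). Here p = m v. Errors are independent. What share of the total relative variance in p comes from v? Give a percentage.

(δp/p)² = (1·δm/m)² + (1·δv/v)²
  m term: (1×0.0500)² = 0.00250
  v term: (1×0.0800)² = 0.00640
Total = 0.00890. Share from v = 0.00640/0.00890 = 0.719.

71.9%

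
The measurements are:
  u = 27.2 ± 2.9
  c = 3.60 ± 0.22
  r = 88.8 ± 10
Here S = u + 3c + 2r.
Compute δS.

20.2

For a sum/difference, combine absolute errors in quadrature:
  (δu)² = 8.41;  (3·δc)² = 0.436;  (2·δr)² = 400
δS = √(409) = 20.2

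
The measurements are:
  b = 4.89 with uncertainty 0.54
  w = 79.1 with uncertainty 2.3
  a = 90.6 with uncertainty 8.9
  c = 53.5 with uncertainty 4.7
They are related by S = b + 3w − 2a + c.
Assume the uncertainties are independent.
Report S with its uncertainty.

Each term contributes (cᵢ δxᵢ)² to (δS)²:
  (δb)² = 0.292;  (3·δw)² = 47.6;  (2·δa)² = 317;  (δc)² = 22.1
δS = √(387) = 19.7
S = 114.

114 ± 19.7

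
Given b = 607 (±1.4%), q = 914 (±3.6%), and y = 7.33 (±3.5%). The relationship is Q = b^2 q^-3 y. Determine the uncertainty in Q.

Q is a product of powers, so relative uncertainties combine in quadrature:
  (2·δb/b)² = (2×0.0140)² = 0.000784;  (-3·δq/q)² = (-3×0.0360)² = 0.0117;  (1·δy/y)² = (1×0.0350)² = 0.00122
δQ/Q = √(0.0137) = 0.117
Q = 0.00354, so δQ = 0.117 × 0.00354 = 0.000414.

0.000414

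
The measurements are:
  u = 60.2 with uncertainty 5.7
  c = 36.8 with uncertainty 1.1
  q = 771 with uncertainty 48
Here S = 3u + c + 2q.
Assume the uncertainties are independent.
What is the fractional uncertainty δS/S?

0.0554

S is a linear combination, so absolute uncertainties add in quadrature:
  (3·δu)² = 292;  (δc)² = 1.21;  (2·δq)² = 9220
δS = √(9510) = 97.5
S = 1760, so δS/S = 97.5/1760 = 0.0554.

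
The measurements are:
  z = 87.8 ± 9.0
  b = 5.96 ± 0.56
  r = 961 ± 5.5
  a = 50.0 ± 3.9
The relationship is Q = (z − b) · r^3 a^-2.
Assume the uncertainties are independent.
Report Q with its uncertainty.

(2.91 ± 0.557) × 10^7

Let u = z − b = 81.8. δu = √(δz² + δb²) = √(81.0 + 0.314) = 9.02, so δu/u = 0.110.
Q is then a monomial in u, r, a:
δQ/Q = √((δu/u)² + (3·δr/r)² + (-2·δa/a)²) = √(0.0121 + 0.000295 + 0.0243) = 0.192
Q = 2.91e+07, so δQ = 0.192 × 2.91e+07 = 5.57e+06.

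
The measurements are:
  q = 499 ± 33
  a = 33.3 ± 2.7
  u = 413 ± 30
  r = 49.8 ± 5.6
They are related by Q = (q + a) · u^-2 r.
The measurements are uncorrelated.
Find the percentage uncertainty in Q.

Let w = q + a = 532. δw = √(δq² + δa²) = √(1090 + 7.29) = 33.1, so δw/w = 0.0622.
Q is then a monomial in w, u, r:
δQ/Q = √((δw/w)² + (-2·δu/u)² + (1·δr/r)²) = √(0.00387 + 0.0211 + 0.0126) = 0.194

19.4%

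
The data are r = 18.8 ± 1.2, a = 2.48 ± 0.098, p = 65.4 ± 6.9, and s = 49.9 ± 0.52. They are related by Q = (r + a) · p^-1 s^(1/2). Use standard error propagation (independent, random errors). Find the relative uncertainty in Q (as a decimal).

Let u = r + a = 21.3. δu = √(δr² + δa²) = √(1.44 + 0.00960) = 1.20, so δu/u = 0.0566.
Q is then a monomial in u, p, s:
δQ/Q = √((δu/u)² + (-1·δp/p)² + (½·δs/s)²) = √(0.00320 + 0.0111 + 2.71e-05) = 0.120

0.120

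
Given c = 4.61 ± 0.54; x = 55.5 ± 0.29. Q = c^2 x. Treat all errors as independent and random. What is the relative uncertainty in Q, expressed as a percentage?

For a monomial Q ∝ c^2, x, fractional errors add in quadrature:
  (2·δc/c)² = (2×0.117)² = 0.0549;  (1·δx/x)² = (1×0.00523)² = 2.73e-05
δQ/Q = √(0.0549) = 0.234

23.4%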